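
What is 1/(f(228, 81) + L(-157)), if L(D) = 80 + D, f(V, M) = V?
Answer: 1/151 ≈ 0.0066225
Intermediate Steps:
1/(f(228, 81) + L(-157)) = 1/(228 + (80 - 157)) = 1/(228 - 77) = 1/151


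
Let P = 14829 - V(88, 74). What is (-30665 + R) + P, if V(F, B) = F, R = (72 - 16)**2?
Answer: -12788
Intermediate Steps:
R = 3136 (R = 56**2 = 3136)
P = 14741 (P = 14829 - 1*88 = 14829 - 88 = 14741)
(-30665 + R) + P = (-30665 + 3136) + 14741 = -27529 + 14741 = -12788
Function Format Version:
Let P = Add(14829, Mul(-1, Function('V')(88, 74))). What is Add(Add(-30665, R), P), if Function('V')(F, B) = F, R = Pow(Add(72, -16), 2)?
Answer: -12788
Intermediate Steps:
R = 3136 (R = Pow(56, 2) = 3136)
P = 14741 (P = Add(14829, Mul(-1, 88)) = Add(14829, -88) = 14741)
Add(Add(-30665, R), P) = Add(Add(-30665, 3136), 14741) = Add(-27529, 14741) = -12788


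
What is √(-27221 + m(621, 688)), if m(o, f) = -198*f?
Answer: I*√163445 ≈ 404.28*I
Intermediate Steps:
√(-27221 + m(621, 688)) = √(-27221 - 198*688) = √(-27221 - 136224) = √(-163445) = I*√163445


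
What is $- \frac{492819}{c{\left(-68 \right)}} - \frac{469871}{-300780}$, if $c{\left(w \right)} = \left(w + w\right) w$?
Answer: $- \frac{35971182953}{695403360} \approx -51.727$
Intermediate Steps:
$c{\left(w \right)} = 2 w^{2}$ ($c{\left(w \right)} = 2 w w = 2 w^{2}$)
$- \frac{492819}{c{\left(-68 \right)}} - \frac{469871}{-300780} = - \frac{492819}{2 \left(-68\right)^{2}} - \frac{469871}{-300780} = - \frac{492819}{2 \cdot 4624} - - \frac{469871}{300780} = - \frac{492819}{9248} + \frac{469871}{300780} = - \frac{35971182953}{695403360}$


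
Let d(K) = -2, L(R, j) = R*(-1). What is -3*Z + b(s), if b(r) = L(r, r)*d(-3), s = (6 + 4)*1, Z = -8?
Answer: 44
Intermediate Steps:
L(R, j) = -R
s = 10 (s = 10*1 = 10)
b(r) = 2*r (b(r) = -r*(-2) = 2*r)
-3*Z + b(s) = -3*(-8) + 2*10 = 24 + 20 = 44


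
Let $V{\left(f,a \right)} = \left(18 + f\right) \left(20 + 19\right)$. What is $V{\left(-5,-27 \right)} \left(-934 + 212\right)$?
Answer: $-366054$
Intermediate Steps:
$V{\left(f,a \right)} = 702 + 39 f$ ($V{\left(f,a \right)} = \left(18 + f\right) 39 = 702 + 39 f$)
$V{\left(-5,-27 \right)} \left(-934 + 212\right) = \left(702 + 39 \left(-5\right)\right) \left(-934 + 212\right) = \left(702 - 195\right) \left(-722\right) = 507 \left(-722\right) = -366054$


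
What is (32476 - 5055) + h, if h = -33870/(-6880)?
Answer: 18869035/688 ≈ 27426.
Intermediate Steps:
h = 3387/688 (h = -33870*(-1/6880) = 3387/688 ≈ 4.9230)
(32476 - 5055) + h = (32476 - 5055) + 3387/688 = 27421 + 3387/688 = 18869035/688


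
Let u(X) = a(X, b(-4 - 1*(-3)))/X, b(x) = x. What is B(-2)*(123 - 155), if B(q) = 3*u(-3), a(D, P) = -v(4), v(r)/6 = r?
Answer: -768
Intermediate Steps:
v(r) = 6*r
a(D, P) = -24 (a(D, P) = -6*4 = -1*24 = -24)
u(X) = -24/X
B(q) = 24 (B(q) = 3*(-24/(-3)) = 3*(-24*(-⅓)) = 3*8 = 24)
B(-2)*(123 - 155) = 24*(123 - 155) = 24*(-32) = -768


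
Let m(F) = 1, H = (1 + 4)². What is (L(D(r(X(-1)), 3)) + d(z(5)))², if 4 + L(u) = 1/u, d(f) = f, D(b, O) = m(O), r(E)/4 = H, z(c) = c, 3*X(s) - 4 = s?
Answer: 4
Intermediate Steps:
X(s) = 4/3 + s/3
H = 25 (H = 5² = 25)
r(E) = 100 (r(E) = 4*25 = 100)
D(b, O) = 1
L(u) = -4 + 1/u
(L(D(r(X(-1)), 3)) + d(z(5)))² = ((-4 + 1/1) + 5)² = ((-4 + 1) + 5)² = (-3 + 5)² = 2² = 4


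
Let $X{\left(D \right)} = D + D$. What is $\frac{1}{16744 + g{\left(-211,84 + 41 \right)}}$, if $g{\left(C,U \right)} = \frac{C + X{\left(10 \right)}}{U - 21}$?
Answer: $\frac{104}{1741185} \approx 5.9729 \cdot 10^{-5}$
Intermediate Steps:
$X{\left(D \right)} = 2 D$
$g{\left(C,U \right)} = \frac{20 + C}{-21 + U}$ ($g{\left(C,U \right)} = \frac{C + 2 \cdot 10}{U - 21} = \frac{C + 20}{-21 + U} = \frac{20 + C}{-21 + U}$)
$\frac{1}{16744 + g{\left(-211,84 + 41 \right)}} = \frac{1}{16744 + \frac{20 - 211}{-21 + \left(84 + 41\right)}} = \frac{1}{16744 + \frac{1}{-21 + 125} \left(-191\right)} = \frac{1}{16744 + \frac{1}{104} \left(-191\right)} = \frac{1}{16744 - \frac{191}{104}} = \frac{1}{\frac{1741185}{104}} = \frac{104}{1741185}$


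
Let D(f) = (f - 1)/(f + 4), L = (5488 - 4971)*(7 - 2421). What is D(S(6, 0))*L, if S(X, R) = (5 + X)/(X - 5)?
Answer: -2496076/3 ≈ -8.3203e+5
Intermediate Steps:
S(X, R) = (5 + X)/(-5 + X)
L = -1248038 (L = 517*(-2414) = -1248038)
D(f) = (-1 + f)/(4 + f)
D(S(6, 0))*L = ((-1 + (5 + 6)/(-5 + 6))/(4 + (5 + 6)/(-5 + 6)))*(-1248038) = ((-1 + 11/1)/(4 + 11/1))*(-1248038) = ((-1 + 1*11)/(4 + 1*11))*(-1248038) = ((-1 + 11)/(4 + 11))*(-1248038) = (10/15)*(-1248038) = ((1/15)*10)*(-1248038) = (⅔)*(-1248038) = -2496076/3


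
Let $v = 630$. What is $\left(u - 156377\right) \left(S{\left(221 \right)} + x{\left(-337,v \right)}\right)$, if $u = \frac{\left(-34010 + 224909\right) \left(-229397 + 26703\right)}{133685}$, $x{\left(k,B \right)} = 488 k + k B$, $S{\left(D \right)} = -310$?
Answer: $\frac{22473481163854476}{133685} \approx 1.6811 \cdot 10^{11}$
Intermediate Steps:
$x{\left(k,B \right)} = 488 k + B k$
$u = - \frac{38694081906}{133685}$ ($u = 190899 \left(-202694\right) \frac{1}{133685} = \left(-38694081906\right) \frac{1}{133685} = - \frac{38694081906}{133685} \approx -2.8944 \cdot 10^{5}$)
$\left(u - 156377\right) \left(S{\left(221 \right)} + x{\left(-337,v \right)}\right) = \left(- \frac{38694081906}{133685} - 156377\right) \left(-310 - 337 \left(488 + 630\right)\right) = - \frac{59599341151 \left(-310 - 376766\right)}{133685} = \left(- \frac{59599341151}{133685}\right) \left(-377076\right) = \frac{22473481163854476}{133685}$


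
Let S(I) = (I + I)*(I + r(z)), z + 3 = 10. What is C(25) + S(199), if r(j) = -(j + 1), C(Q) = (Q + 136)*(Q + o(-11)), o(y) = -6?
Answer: 79077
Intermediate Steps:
z = 7 (z = -3 + 10 = 7)
C(Q) = (-6 + Q)*(136 + Q) (C(Q) = (Q + 136)*(Q - 6) = (136 + Q)*(-6 + Q) = (-6 + Q)*(136 + Q))
r(j) = -1 - j (r(j) = -(1 + j) = -1 - j)
S(I) = 2*I*(-8 + I) (S(I) = (I + I)*(I + (-1 - 1*7)) = (2*I)*(I + (-1 - 7)) = (2*I)*(I - 8) = (2*I)*(-8 + I) = 2*I*(-8 + I))
C(25) + S(199) = (-816 + 25² + 130*25) + 2*199*(-8 + 199) = (-816 + 625 + 3250) + 2*199*191 = 3059 + 76018 = 79077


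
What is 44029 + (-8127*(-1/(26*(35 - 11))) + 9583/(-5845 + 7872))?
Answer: 18570815271/421616 ≈ 44047.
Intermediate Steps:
44029 + (-8127*(-1/(26*(35 - 11))) + 9583/(-5845 + 7872)) = 44029 + (-8127/(24*(-26)) + 9583/2027) = 44029 + (-8127/(-624) + 9583*(1/2027)) = 44029 + (-8127*(-1/624) + 9583/2027) = 44029 + (2709/208 + 9583/2027) = 44029 + 7484407/421616 = 18570815271/421616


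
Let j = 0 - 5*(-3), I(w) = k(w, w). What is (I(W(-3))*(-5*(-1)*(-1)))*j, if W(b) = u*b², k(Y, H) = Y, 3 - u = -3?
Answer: -4050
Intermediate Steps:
u = 6 (u = 3 - 1*(-3) = 3 + 3 = 6)
W(b) = 6*b²
I(w) = w
j = 15 (j = 0 - 1*(-15) = 0 + 15 = 15)
(I(W(-3))*(-5*(-1)*(-1)))*j = ((6*(-3)²)*(-5*(-1)*(-1)))*15 = ((6*9)*(5*(-1)))*15 = (54*(-5))*15 = -270*15 = -4050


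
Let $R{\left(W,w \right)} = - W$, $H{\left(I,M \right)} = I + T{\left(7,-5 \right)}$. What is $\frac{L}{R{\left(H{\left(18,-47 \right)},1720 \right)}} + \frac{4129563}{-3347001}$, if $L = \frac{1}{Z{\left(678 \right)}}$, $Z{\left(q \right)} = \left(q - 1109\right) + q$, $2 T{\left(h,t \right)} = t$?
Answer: $- \frac{10542252631}{8542662219} \approx -1.2341$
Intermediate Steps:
$T{\left(h,t \right)} = \frac{t}{2}$
$Z{\left(q \right)} = -1109 + 2 q$ ($Z{\left(q \right)} = \left(-1109 + q\right) + q = -1109 + 2 q$)
$H{\left(I,M \right)} = - \frac{5}{2} + I$ ($H{\left(I,M \right)} = I + \frac{1}{2} \left(-5\right) = I - \frac{5}{2} = - \frac{5}{2} + I$)
$L = \frac{1}{247}$ ($L = \frac{1}{-1109 + 2 \cdot 678} = \frac{1}{-1109 + 1356} = \frac{1}{247} \approx 0.0040486$)
$\frac{L}{R{\left(H{\left(18,-47 \right)},1720 \right)}} + \frac{4129563}{-3347001} = \frac{1}{247 \left(- (- \frac{5}{2} + 18)\right)} + \frac{4129563}{-3347001} = \frac{1}{247 \left(\left(-1\right) \frac{31}{2}\right)} + 4129563 \left(- \frac{1}{3347001}\right) = \frac{1}{247 \left(- \frac{31}{2}\right)} - \frac{1376521}{1115667} = \frac{1}{247} \left(- \frac{2}{31}\right) - \frac{1376521}{1115667} = - \frac{2}{7657} - \frac{1376521}{1115667} = - \frac{10542252631}{8542662219}$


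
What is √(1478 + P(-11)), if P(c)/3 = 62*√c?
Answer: √(1478 + 186*I*√11) ≈ 39.24 + 7.8605*I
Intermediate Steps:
P(c) = 186*√c (P(c) = 3*(62*√c) = 186*√c)
√(1478 + P(-11)) = √(1478 + 186*√(-11)) = √(1478 + 186*(I*√11)) = √(1478 + 186*I*√11)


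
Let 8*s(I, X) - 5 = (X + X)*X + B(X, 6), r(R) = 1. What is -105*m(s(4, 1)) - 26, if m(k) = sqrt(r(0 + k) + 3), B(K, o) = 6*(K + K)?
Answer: -236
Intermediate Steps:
B(K, o) = 12*K (B(K, o) = 6*(2*K) = 12*K)
s(I, X) = 5/8 + X**2/4 + 3*X/2 (s(I, X) = 5/8 + ((X + X)*X + 12*X)/8 = 5/8 + ((2*X)*X + 12*X)/8 = 5/8 + (2*X**2 + 12*X)/8 = 5/8 + (X**2/4 + 3*X/2) = 5/8 + X**2/4 + 3*X/2)
m(k) = 2 (m(k) = sqrt(1 + 3) = sqrt(4) = 2)
-105*m(s(4, 1)) - 26 = -105*2 - 26 = -210 - 26 = -236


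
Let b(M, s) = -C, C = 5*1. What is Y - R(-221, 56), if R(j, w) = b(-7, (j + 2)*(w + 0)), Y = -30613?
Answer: -30608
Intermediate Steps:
C = 5
b(M, s) = -5 (b(M, s) = -1*5 = -5)
R(j, w) = -5
Y - R(-221, 56) = -30613 - 1*(-5) = -30613 + 5 = -30608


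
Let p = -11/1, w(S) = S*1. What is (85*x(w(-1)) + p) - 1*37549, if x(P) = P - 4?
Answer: -37985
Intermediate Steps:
w(S) = S
x(P) = -4 + P
p = -11 (p = -11*1 = -11)
(85*x(w(-1)) + p) - 1*37549 = (85*(-4 - 1) - 11) - 1*37549 = (85*(-5) - 11) - 37549 = (-425 - 11) - 37549 = -436 - 37549 = -37985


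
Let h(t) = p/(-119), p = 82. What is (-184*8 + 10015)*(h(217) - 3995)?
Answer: -4062085441/119 ≈ -3.4135e+7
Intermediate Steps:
h(t) = -82/119 (h(t) = 82/(-119) = 82*(-1/119) = -82/119)
(-184*8 + 10015)*(h(217) - 3995) = (-184*8 + 10015)*(-82/119 - 3995) = (-1472 + 10015)*(-475487/119) = 8543*(-475487/119) = -4062085441/119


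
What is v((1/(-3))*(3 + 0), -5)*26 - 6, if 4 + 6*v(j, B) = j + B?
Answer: -148/3 ≈ -49.333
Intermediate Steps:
v(j, B) = -2/3 + B/6 + j/6 (v(j, B) = -2/3 + (j + B)/6 = -2/3 + (B + j)/6 = -2/3 + (B/6 + j/6) = -2/3 + B/6 + j/6)
v((1/(-3))*(3 + 0), -5)*26 - 6 = (-2/3 + (1/6)*(-5) + ((1/(-3))*(3 + 0))/6)*26 - 6 = (-2/3 - 5/6 + ((1*(-1/3))*3)/6)*26 - 6 = (-2/3 - 5/6 + (-1/3*3)/6)*26 - 6 = (-2/3 - 5/6 + (1/6)*(-1))*26 - 6 = (-2/3 - 5/6 - 1/6)*26 - 6 = -5/3*26 - 6 = -130/3 - 6 = -148/3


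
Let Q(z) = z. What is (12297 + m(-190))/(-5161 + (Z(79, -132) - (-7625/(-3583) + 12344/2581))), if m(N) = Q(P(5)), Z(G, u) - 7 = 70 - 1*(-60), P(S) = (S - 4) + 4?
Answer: -113765488346/46524469029 ≈ -2.4453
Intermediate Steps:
P(S) = S (P(S) = (-4 + S) + 4 = S)
Z(G, u) = 137 (Z(G, u) = 7 + (70 - 1*(-60)) = 7 + (70 + 60) = 7 + 130 = 137)
m(N) = 5
(12297 + m(-190))/(-5161 + (Z(79, -132) - (-7625/(-3583) + 12344/2581))) = (12297 + 5)/(-5161 + (137 - (-7625/(-3583) + 12344/2581))) = 12302/(-5161 + (137 - (-7625*(-1/3583) + 12344*(1/2581)))) = 12302/(-5161 + (137 - (7625/3583 + 12344/2581))) = 12302/(-5161 + (137 - 1*63908677/9247723)) = 12302/(-5161 + (137 - 63908677/9247723)) = 12302/(-5161 + 1203029374/9247723) = 12302/(-46524469029/9247723) = 12302*(-9247723/46524469029) = -113765488346/46524469029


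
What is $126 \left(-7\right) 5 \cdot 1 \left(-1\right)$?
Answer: $4410$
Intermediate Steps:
$126 \left(-7\right) 5 \cdot 1 \left(-1\right) = - 882 \cdot 5 \left(-1\right) = \left(-882\right) \left(-5\right) = 4410$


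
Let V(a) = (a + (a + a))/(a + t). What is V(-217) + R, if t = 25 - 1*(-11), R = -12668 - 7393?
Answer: -3630390/181 ≈ -20057.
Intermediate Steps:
R = -20061
t = 36 (t = 25 + 11 = 36)
V(a) = 3*a/(36 + a) (V(a) = (a + (a + a))/(a + 36) = (a + 2*a)/(36 + a) = (3*a)/(36 + a) = 3*a/(36 + a))
V(-217) + R = 3*(-217)/(36 - 217) - 20061 = 3*(-217)/(-181) - 20061 = 3*(-217)*(-1/181) - 20061 = 651/181 - 20061 = -3630390/181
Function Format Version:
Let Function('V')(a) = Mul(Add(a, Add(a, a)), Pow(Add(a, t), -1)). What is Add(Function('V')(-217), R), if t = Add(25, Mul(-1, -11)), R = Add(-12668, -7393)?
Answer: Rational(-3630390, 181) ≈ -20057.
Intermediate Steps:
R = -20061
t = 36 (t = Add(25, 11) = 36)
Function('V')(a) = Mul(3, a, Pow(Add(36, a), -1)) (Function('V')(a) = Mul(Add(a, Add(a, a)), Pow(Add(a, 36), -1)) = Mul(Add(a, Mul(2, a)), Pow(Add(36, a), -1)) = Mul(Mul(3, a), Pow(Add(36, a), -1)) = Mul(3, a, Pow(Add(36, a), -1)))
Add(Function('V')(-217), R) = Add(Mul(3, -217, Pow(Add(36, -217), -1)), -20061) = Add(Mul(3, -217, Pow(-181, -1)), -20061) = Add(Mul(3, -217, Rational(-1, 181)), -20061) = Add(Rational(651, 181), -20061) = Rational(-3630390, 181)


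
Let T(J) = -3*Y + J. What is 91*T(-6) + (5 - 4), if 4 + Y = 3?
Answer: -272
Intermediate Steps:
Y = -1 (Y = -4 + 3 = -1)
T(J) = 3 + J (T(J) = -3*(-1) + J = 3 + J)
91*T(-6) + (5 - 4) = 91*(3 - 6) + (5 - 4) = 91*(-3) + 1 = -273 + 1 = -272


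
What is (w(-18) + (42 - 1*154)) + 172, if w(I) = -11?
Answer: 49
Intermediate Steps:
(w(-18) + (42 - 1*154)) + 172 = (-11 + (42 - 1*154)) + 172 = (-11 + (42 - 154)) + 172 = (-11 - 112) + 172 = -123 + 172 = 49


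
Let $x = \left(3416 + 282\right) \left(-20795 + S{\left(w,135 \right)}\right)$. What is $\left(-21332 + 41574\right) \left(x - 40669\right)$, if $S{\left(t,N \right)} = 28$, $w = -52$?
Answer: $-1555335262470$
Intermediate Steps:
$x = -76796366$ ($x = \left(3416 + 282\right) \left(-20795 + 28\right) = 3698 \left(-20767\right) = -76796366$)
$\left(-21332 + 41574\right) \left(x - 40669\right) = \left(-21332 + 41574\right) \left(-76796366 - 40669\right) = 20242 \left(-76837035\right) = -1555335262470$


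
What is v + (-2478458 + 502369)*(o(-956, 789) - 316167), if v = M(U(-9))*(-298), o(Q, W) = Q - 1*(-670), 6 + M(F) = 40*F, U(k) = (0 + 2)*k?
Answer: 625339508665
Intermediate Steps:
U(k) = 2*k
M(F) = -6 + 40*F
o(Q, W) = 670 + Q (o(Q, W) = Q + 670 = 670 + Q)
v = 216348 (v = (-6 + 40*(2*(-9)))*(-298) = (-6 + 40*(-18))*(-298) = (-6 - 720)*(-298) = -726*(-298) = 216348)
v + (-2478458 + 502369)*(o(-956, 789) - 316167) = 216348 + (-2478458 + 502369)*((670 - 956) - 316167) = 216348 - 1976089*(-286 - 316167) = 216348 - 1976089*(-316453) = 216348 + 625339292317 = 625339508665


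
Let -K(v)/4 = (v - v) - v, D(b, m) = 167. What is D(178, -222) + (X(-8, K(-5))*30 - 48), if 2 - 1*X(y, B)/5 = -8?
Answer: 1619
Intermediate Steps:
K(v) = 4*v (K(v) = -4*((v - v) - v) = -4*(0 - v) = -(-4)*v = 4*v)
X(y, B) = 50 (X(y, B) = 10 - 5*(-8) = 10 + 40 = 50)
D(178, -222) + (X(-8, K(-5))*30 - 48) = 167 + (50*30 - 48) = 167 + (1500 - 48) = 167 + 1452 = 1619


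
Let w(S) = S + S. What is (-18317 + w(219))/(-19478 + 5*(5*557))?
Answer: 17879/5553 ≈ 3.2197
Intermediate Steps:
w(S) = 2*S
(-18317 + w(219))/(-19478 + 5*(5*557)) = (-18317 + 2*219)/(-19478 + 5*(5*557)) = (-18317 + 438)/(-19478 + 5*2785) = -17879/(-19478 + 13925) = -17879/(-5553) = -17879*(-1/5553) = 17879/5553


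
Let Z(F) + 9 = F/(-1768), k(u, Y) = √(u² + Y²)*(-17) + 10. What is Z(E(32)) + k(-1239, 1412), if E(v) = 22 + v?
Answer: 857/884 - 17*√3528865 ≈ -31934.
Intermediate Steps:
k(u, Y) = 10 - 17*√(Y² + u²) (k(u, Y) = √(Y² + u²)*(-17) + 10 = -17*√(Y² + u²) + 10 = 10 - 17*√(Y² + u²))
Z(F) = -9 - F/1768 (Z(F) = -9 + F/(-1768) = -9 + F*(-1/1768) = -9 - F/1768)
Z(E(32)) + k(-1239, 1412) = (-9 - (22 + 32)/1768) + (10 - 17*√(1412² + (-1239)²)) = (-9 - 1/1768*54) + (10 - 17*√(1993744 + 1535121)) = (-9 - 27/884) + (10 - 17*√3528865) = -7983/884 + (10 - 17*√3528865) = 857/884 - 17*√3528865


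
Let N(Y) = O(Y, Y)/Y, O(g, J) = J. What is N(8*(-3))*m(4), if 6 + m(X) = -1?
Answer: -7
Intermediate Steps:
N(Y) = 1 (N(Y) = Y/Y = 1)
m(X) = -7 (m(X) = -6 - 1 = -7)
N(8*(-3))*m(4) = 1*(-7) = -7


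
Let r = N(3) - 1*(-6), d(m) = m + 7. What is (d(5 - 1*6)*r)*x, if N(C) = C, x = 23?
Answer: 1242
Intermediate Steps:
d(m) = 7 + m
r = 9 (r = 3 - 1*(-6) = 3 + 6 = 9)
(d(5 - 1*6)*r)*x = ((7 + (5 - 1*6))*9)*23 = ((7 + (5 - 6))*9)*23 = ((7 - 1)*9)*23 = (6*9)*23 = 54*23 = 1242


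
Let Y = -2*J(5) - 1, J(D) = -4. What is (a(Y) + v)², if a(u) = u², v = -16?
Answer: 1089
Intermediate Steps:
Y = 7 (Y = -2*(-4) - 1 = 8 - 1 = 7)
(a(Y) + v)² = (7² - 16)² = (49 - 16)² = 33² = 1089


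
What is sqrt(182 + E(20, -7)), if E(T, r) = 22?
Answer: 2*sqrt(51) ≈ 14.283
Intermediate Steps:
sqrt(182 + E(20, -7)) = sqrt(182 + 22) = sqrt(204) = 2*sqrt(51)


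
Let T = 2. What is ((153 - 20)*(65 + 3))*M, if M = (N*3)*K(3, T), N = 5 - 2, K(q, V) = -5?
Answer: -406980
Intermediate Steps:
N = 3
M = -45 (M = (3*3)*(-5) = 9*(-5) = -45)
((153 - 20)*(65 + 3))*M = ((153 - 20)*(65 + 3))*(-45) = (133*68)*(-45) = 9044*(-45) = -406980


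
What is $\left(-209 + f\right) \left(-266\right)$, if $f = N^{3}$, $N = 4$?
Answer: $38570$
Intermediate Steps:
$f = 64$ ($f = 4^{3} = 64$)
$\left(-209 + f\right) \left(-266\right) = \left(-209 + 64\right) \left(-266\right) = \left(-145\right) \left(-266\right) = 38570$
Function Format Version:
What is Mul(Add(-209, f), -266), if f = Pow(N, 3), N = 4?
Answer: 38570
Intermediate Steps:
f = 64 (f = Pow(4, 3) = 64)
Mul(Add(-209, f), -266) = Mul(Add(-209, 64), -266) = Mul(-145, -266) = 38570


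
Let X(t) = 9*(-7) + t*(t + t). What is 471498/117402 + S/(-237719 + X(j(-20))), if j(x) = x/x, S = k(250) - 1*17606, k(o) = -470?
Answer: 4759789708/1163160315 ≈ 4.0921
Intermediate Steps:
S = -18076 (S = -470 - 1*17606 = -470 - 17606 = -18076)
j(x) = 1
X(t) = -63 + 2*t² (X(t) = -63 + t*(2*t) = -63 + 2*t²)
471498/117402 + S/(-237719 + X(j(-20))) = 471498/117402 - 18076/(-237719 + (-63 + 2*1²)) = 471498*(1/117402) - 18076/(-237719 + (-63 + 2*1)) = 78583/19567 - 18076/(-237719 + (-63 + 2)) = 78583/19567 - 18076/(-237719 - 61) = 78583/19567 - 18076/(-237780) = 78583/19567 - 18076*(-1/237780) = 78583/19567 + 4519/59445 = 4759789708/1163160315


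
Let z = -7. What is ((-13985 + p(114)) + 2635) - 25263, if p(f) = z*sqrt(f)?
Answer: -36613 - 7*sqrt(114) ≈ -36688.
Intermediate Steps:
p(f) = -7*sqrt(f)
((-13985 + p(114)) + 2635) - 25263 = ((-13985 - 7*sqrt(114)) + 2635) - 25263 = (-11350 - 7*sqrt(114)) - 25263 = -36613 - 7*sqrt(114)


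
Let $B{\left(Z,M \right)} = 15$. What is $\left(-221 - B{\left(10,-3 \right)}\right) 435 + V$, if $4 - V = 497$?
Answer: $-103153$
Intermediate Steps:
$V = -493$ ($V = 4 - 497 = -493$)
$\left(-221 - B{\left(10,-3 \right)}\right) 435 + V = \left(-221 - 15\right) 435 - 493 = \left(-236\right) 435 - 493 = -102660 - 493 = -103153$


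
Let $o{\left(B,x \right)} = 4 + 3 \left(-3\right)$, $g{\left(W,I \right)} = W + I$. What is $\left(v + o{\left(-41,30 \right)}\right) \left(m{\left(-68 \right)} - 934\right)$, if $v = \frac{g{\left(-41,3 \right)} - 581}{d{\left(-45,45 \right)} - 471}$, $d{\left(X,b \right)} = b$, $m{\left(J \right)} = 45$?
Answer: $\frac{1343279}{426} \approx 3153.2$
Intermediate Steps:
$g{\left(W,I \right)} = I + W$
$o{\left(B,x \right)} = -5$ ($o{\left(B,x \right)} = 4 - 9 = -5$)
$v = \frac{619}{426}$ ($v = \frac{\left(3 - 41\right) - 581}{45 - 471} = \frac{-38 - 581}{-426} = \left(-619\right) \left(- \frac{1}{426}\right) = \frac{619}{426} \approx 1.4531$)
$\left(v + o{\left(-41,30 \right)}\right) \left(m{\left(-68 \right)} - 934\right) = \left(\frac{619}{426} - 5\right) \left(45 - 934\right) = \left(- \frac{1511}{426}\right) \left(-889\right) = \frac{1343279}{426}$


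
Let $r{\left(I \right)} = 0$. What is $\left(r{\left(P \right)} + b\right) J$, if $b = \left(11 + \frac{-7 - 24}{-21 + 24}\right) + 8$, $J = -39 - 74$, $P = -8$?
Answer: $- \frac{2938}{3} \approx -979.33$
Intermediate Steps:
$J = -113$ ($J = -39 - 74 = -113$)
$b = \frac{26}{3}$ ($b = \left(11 - \frac{31}{3}\right) + 8 = \frac{2}{3} + 8 = \frac{26}{3} \approx 8.6667$)
$\left(r{\left(P \right)} + b\right) J = \left(0 + \frac{26}{3}\right) \left(-113\right) = \frac{26}{3} \left(-113\right) = - \frac{2938}{3}$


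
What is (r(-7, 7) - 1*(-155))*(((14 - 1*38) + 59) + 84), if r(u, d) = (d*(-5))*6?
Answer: -6545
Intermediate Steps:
r(u, d) = -30*d (r(u, d) = -5*d*6 = -30*d)
(r(-7, 7) - 1*(-155))*(((14 - 1*38) + 59) + 84) = (-30*7 - 1*(-155))*(((14 - 1*38) + 59) + 84) = (-210 + 155)*(((14 - 38) + 59) + 84) = -55*((-24 + 59) + 84) = -55*(35 + 84) = -55*119 = -6545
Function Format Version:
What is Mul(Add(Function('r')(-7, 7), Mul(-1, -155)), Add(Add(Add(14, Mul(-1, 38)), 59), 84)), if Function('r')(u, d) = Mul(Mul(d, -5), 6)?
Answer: -6545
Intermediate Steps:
Function('r')(u, d) = Mul(-30, d) (Function('r')(u, d) = Mul(Mul(-5, d), 6) = Mul(-30, d))
Mul(Add(Function('r')(-7, 7), Mul(-1, -155)), Add(Add(Add(14, Mul(-1, 38)), 59), 84)) = Mul(Add(Mul(-30, 7), Mul(-1, -155)), Add(Add(Add(14, Mul(-1, 38)), 59), 84)) = Mul(Add(-210, 155), Add(Add(Add(14, -38), 59), 84)) = Mul(-55, Add(Add(-24, 59), 84)) = Mul(-55, Add(35, 84)) = Mul(-55, 119) = -6545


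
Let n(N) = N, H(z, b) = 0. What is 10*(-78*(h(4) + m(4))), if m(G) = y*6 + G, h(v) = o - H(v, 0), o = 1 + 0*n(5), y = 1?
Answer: -8580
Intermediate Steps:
o = 1 (o = 1 + 0*5 = 1 + 0 = 1)
h(v) = 1 (h(v) = 1 - 1*0 = 1 + 0 = 1)
m(G) = 6 + G (m(G) = 1*6 + G = 6 + G)
10*(-78*(h(4) + m(4))) = 10*(-78*(1 + (6 + 4))) = 10*(-78*(1 + 10)) = 10*(-78*11) = 10*(-858) = -8580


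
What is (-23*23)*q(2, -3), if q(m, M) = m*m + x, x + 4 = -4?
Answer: 2116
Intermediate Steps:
x = -8 (x = -4 - 4 = -8)
q(m, M) = -8 + m**2 (q(m, M) = m*m - 8 = m**2 - 8 = -8 + m**2)
(-23*23)*q(2, -3) = (-23*23)*(-8 + 2**2) = -529*(-8 + 4) = -529*(-4) = 2116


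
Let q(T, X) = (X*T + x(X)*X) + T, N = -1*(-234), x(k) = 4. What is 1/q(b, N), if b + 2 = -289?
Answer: -1/67449 ≈ -1.4826e-5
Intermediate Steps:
b = -291 (b = -2 - 289 = -291)
N = 234
q(T, X) = T + 4*X + T*X (q(T, X) = (X*T + 4*X) + T = (T*X + 4*X) + T = (4*X + T*X) + T = T + 4*X + T*X)
1/q(b, N) = 1/(-291 + 4*234 - 291*234) = 1/(-291 + 936 - 68094) = 1/(-67449) = -1/67449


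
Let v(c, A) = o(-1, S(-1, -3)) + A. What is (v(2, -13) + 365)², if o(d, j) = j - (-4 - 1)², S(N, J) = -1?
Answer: 106276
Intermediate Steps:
o(d, j) = -25 + j (o(d, j) = j - 1*(-5)² = j - 1*25 = j - 25 = -25 + j)
v(c, A) = -26 + A (v(c, A) = (-25 - 1) + A = -26 + A)
(v(2, -13) + 365)² = ((-26 - 13) + 365)² = (-39 + 365)² = 326² = 106276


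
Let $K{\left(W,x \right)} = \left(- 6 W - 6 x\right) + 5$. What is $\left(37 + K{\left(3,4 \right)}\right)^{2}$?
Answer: $0$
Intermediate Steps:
$K{\left(W,x \right)} = 5 - 6 W - 6 x$
$\left(37 + K{\left(3,4 \right)}\right)^{2} = \left(37 - 37\right)^{2} = 0^{2} = 0$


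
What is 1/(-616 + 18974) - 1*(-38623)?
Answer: 709041035/18358 ≈ 38623.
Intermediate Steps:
1/(-616 + 18974) - 1*(-38623) = 1/18358 + 38623 = 709041035/18358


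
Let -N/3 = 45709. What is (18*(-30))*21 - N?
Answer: 125787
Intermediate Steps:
N = -137127 (N = -3*45709 = -137127)
(18*(-30))*21 - N = (18*(-30))*21 - 1*(-137127) = -540*21 + 137127 = -11340 + 137127 = 125787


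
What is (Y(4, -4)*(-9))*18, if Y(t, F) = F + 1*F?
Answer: 1296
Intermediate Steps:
Y(t, F) = 2*F (Y(t, F) = F + F = 2*F)
(Y(4, -4)*(-9))*18 = ((2*(-4))*(-9))*18 = -8*(-9)*18 = 72*18 = 1296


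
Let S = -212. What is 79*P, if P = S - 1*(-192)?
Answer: -1580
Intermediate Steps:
P = -20 (P = -212 - 1*(-192) = -212 + 192 = -20)
79*P = 79*(-20) = -1580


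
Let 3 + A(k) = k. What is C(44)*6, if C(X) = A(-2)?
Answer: -30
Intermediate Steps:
A(k) = -3 + k
C(X) = -5 (C(X) = -3 - 2 = -5)
C(44)*6 = -5*6 = -30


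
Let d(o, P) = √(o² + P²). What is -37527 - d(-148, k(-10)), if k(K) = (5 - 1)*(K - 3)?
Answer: -37527 - 4*√1538 ≈ -37684.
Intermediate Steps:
k(K) = -12 + 4*K (k(K) = 4*(-3 + K) = -12 + 4*K)
d(o, P) = √(P² + o²)
-37527 - d(-148, k(-10)) = -37527 - √((-12 + 4*(-10))² + (-148)²) = -37527 - √((-12 - 40)² + 21904) = -37527 - √((-52)² + 21904) = -37527 - √(2704 + 21904) = -37527 - √24608 = -37527 - 4*√1538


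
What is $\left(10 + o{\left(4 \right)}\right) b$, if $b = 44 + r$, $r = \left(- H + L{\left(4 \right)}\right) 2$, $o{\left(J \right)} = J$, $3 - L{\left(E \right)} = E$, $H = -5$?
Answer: $728$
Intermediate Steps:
$L{\left(E \right)} = 3 - E$
$r = 8$ ($r = \left(\left(-1\right) \left(-5\right) + \left(3 - 4\right)\right) 2 = \left(5 + \left(3 - 4\right)\right) 2 = \left(5 - 1\right) 2 = 4 \cdot 2 = 8$)
$b = 52$ ($b = 44 + 8 = 52$)
$\left(10 + o{\left(4 \right)}\right) b = \left(10 + 4\right) 52 = 14 \cdot 52 = 728$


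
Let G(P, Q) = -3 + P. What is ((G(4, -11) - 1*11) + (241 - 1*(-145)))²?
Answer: 141376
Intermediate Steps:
((G(4, -11) - 1*11) + (241 - 1*(-145)))² = (((-3 + 4) - 1*11) + (241 - 1*(-145)))² = ((1 - 11) + (241 + 145))² = (-10 + 386)² = 376² = 141376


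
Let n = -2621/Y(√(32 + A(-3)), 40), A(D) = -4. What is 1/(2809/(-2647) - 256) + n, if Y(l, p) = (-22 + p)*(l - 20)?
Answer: 8912748227/1139058234 + 2621*√7/3348 ≈ 9.8959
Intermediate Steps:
Y(l, p) = (-22 + p)*(-20 + l)
n = -2621/(-360 + 36*√7) (n = -2621/(440 - 22*√(32 - 4) - 20*40 + √(32 - 4)*40) = -2621/(440 - 44*√7 - 800 + √28*40) = -2621/(440 - 44*√7 - 800 + (2*√7)*40) = -2621/(440 - 44*√7 - 800 + 80*√7) = -2621/(-360 + 36*√7) ≈ 9.8998)
1/(2809/(-2647) - 256) + n = 1/(2809/(-2647) - 256) + (13105/1674 + 2621*√7/3348) = 1/(2809*(-1/2647) - 256) + (13105/1674 + 2621*√7/3348) = 1/(-2809/2647 - 256) + (13105/1674 + 2621*√7/3348) = 1/(-680441/2647) + (13105/1674 + 2621*√7/3348) = -2647/680441 + (13105/1674 + 2621*√7/3348) = 8912748227/1139058234 + 2621*√7/3348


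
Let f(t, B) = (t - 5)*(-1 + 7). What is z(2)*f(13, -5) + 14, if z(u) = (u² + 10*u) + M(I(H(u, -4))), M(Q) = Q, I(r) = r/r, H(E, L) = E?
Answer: 1214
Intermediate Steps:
I(r) = 1
f(t, B) = -30 + 6*t (f(t, B) = (-5 + t)*6 = -30 + 6*t)
z(u) = 1 + u² + 10*u (z(u) = (u² + 10*u) + 1 = 1 + u² + 10*u)
z(2)*f(13, -5) + 14 = (1 + 2² + 10*2)*(-30 + 6*13) + 14 = (1 + 4 + 20)*(-30 + 78) + 14 = 25*48 + 14 = 1200 + 14 = 1214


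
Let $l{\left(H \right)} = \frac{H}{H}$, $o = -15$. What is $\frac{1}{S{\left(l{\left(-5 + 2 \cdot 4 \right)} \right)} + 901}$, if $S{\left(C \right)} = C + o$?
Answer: $\frac{1}{887} \approx 0.0011274$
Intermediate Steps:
$l{\left(H \right)} = 1$
$S{\left(C \right)} = -15 + C$ ($S{\left(C \right)} = C - 15 = -15 + C$)
$\frac{1}{S{\left(l{\left(-5 + 2 \cdot 4 \right)} \right)} + 901} = \frac{1}{\left(-15 + 1\right) + 901} = \frac{1}{-14 + 901} = \frac{1}{887}$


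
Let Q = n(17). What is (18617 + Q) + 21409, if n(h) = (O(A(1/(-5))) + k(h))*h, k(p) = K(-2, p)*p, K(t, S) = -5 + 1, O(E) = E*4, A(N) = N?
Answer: 194282/5 ≈ 38856.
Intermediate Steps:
O(E) = 4*E
K(t, S) = -4
k(p) = -4*p
n(h) = h*(-⅘ - 4*h) (n(h) = (4/(-5) - 4*h)*h = (4*(-⅕) - 4*h)*h = (-⅘ - 4*h)*h = h*(-⅘ - 4*h))
Q = -5848/5 (Q = (⅘)*17*(-1 - 5*17) = (⅘)*17*(-1 - 85) = (⅘)*17*(-86) = -5848/5 ≈ -1169.6)
(18617 + Q) + 21409 = (18617 - 5848/5) + 21409 = 87237/5 + 21409 = 194282/5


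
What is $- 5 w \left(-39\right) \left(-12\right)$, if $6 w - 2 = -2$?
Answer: $0$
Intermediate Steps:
$w = 0$ ($w = \frac{1}{3} + \frac{1}{6} \left(-2\right) = \frac{1}{3} - \frac{1}{3} = 0$)
$- 5 w \left(-39\right) \left(-12\right) = \left(-5\right) 0 \left(-39\right) \left(-12\right) = 0 \left(-39\right) \left(-12\right) = 0 \left(-12\right) = 0$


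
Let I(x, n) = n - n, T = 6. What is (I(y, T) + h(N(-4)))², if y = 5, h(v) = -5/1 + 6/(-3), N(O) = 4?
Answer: 49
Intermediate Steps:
h(v) = -7 (h(v) = -5*1 + 6*(-⅓) = -5 - 2 = -7)
I(x, n) = 0
(I(y, T) + h(N(-4)))² = (0 - 7)² = (-7)² = 49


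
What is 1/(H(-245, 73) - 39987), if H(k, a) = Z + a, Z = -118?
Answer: -1/40032 ≈ -2.4980e-5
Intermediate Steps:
H(k, a) = -118 + a
1/(H(-245, 73) - 39987) = 1/((-118 + 73) - 39987) = 1/(-45 - 39987) = 1/(-40032) = -1/40032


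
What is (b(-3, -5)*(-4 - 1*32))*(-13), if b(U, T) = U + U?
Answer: -2808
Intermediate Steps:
b(U, T) = 2*U
(b(-3, -5)*(-4 - 1*32))*(-13) = ((2*(-3))*(-4 - 1*32))*(-13) = -6*(-4 - 32)*(-13) = -6*(-36)*(-13) = 216*(-13) = -2808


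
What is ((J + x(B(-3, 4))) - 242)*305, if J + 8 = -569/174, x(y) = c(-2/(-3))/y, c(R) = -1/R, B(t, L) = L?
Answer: -53843785/696 ≈ -77362.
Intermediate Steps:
x(y) = -3/(2*y) (x(y) = (-1/((-2/(-3))))/y = (-1/((-2*(-⅓))))/y = (-1/⅔)/y = (-1*3/2)/y = -3/(2*y))
J = -1961/174 (J = -8 - 569/174 = -1961/174 ≈ -11.270)
((J + x(B(-3, 4))) - 242)*305 = ((-1961/174 - 3/2/4) - 242)*305 = ((-1961/174 - 3/2*¼) - 242)*305 = ((-1961/174 - 3/8) - 242)*305 = (-8105/696 - 242)*305 = -176537/696*305 = -53843785/696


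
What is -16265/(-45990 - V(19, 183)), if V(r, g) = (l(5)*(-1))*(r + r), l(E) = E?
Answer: 3253/9160 ≈ 0.35513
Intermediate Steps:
V(r, g) = -10*r (V(r, g) = (5*(-1))*(r + r) = -10*r)
-16265/(-45990 - V(19, 183)) = -16265/(-45990 - (-10)*19) = -16265/(-45990 - 1*(-190)) = -16265/(-45990 + 190) = -16265/(-45800) = -16265*(-1/45800) = 3253/9160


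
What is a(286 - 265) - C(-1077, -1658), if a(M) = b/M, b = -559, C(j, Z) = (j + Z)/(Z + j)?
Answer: -580/21 ≈ -27.619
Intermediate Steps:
C(j, Z) = 1 (C(j, Z) = (Z + j)/(Z + j) = 1)
a(M) = -559/M
a(286 - 265) - C(-1077, -1658) = -559/(286 - 265) - 1*1 = -559/21 - 1 = -580/21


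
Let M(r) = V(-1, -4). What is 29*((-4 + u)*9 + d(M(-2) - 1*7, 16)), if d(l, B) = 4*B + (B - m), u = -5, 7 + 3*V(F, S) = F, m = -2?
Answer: 29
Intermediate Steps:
V(F, S) = -7/3 + F/3
M(r) = -8/3 (M(r) = -7/3 + (⅓)*(-1) = -7/3 - ⅓ = -8/3)
d(l, B) = 2 + 5*B (d(l, B) = 4*B + (B - 1*(-2)) = 4*B + (B + 2) = 4*B + (2 + B) = 2 + 5*B)
29*((-4 + u)*9 + d(M(-2) - 1*7, 16)) = 29*((-4 - 5)*9 + (2 + 5*16)) = 29*(-9*9 + (2 + 80)) = 29*(-81 + 82) = 29*1 = 29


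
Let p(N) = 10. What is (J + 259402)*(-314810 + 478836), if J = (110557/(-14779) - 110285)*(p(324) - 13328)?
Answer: 3561388467182393404/14779 ≈ 2.4098e+14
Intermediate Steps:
J = 21708507433896/14779 (J = (110557/(-14779) - 110285)*(10 - 13328) = (110557*(-1/14779) - 110285)*(-13318) = (-110557/14779 - 110285)*(-13318) = -1630012572/14779*(-13318) = 21708507433896/14779 ≈ 1.4689e+9)
(J + 259402)*(-314810 + 478836) = (21708507433896/14779 + 259402)*(-314810 + 478836) = (21712341136054/14779)*164026 = 3561388467182393404/14779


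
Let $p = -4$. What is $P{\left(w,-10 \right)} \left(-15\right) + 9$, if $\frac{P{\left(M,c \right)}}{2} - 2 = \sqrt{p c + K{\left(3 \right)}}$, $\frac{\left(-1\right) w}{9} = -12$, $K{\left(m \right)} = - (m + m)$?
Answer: $-51 - 30 \sqrt{34} \approx -225.93$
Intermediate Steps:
$K{\left(m \right)} = - 2 m$
$w = 108$ ($w = \left(-9\right) \left(-12\right) = 108$)
$P{\left(M,c \right)} = 4 + 2 \sqrt{-6 - 4 c}$ ($P{\left(M,c \right)} = 4 + 2 \sqrt{- 4 c - 6} = 4 + 2 \sqrt{-6 - 4 c}$)
$P{\left(w,-10 \right)} \left(-15\right) + 9 = \left(4 + 2 \sqrt{-6 - -40}\right) \left(-15\right) + 9 = \left(4 + 2 \sqrt{-6 + 40}\right) \left(-15\right) + 9 = \left(4 + 2 \sqrt{34}\right) \left(-15\right) + 9 = \left(-60 - 30 \sqrt{34}\right) + 9 = -51 - 30 \sqrt{34}$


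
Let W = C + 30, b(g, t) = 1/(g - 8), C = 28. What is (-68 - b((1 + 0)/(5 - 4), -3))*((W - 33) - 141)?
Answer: 55100/7 ≈ 7871.4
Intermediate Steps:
b(g, t) = 1/(-8 + g)
W = 58 (W = 28 + 30 = 58)
(-68 - b((1 + 0)/(5 - 4), -3))*((W - 33) - 141) = (-68 - 1/(-8 + (1 + 0)/(5 - 4)))*((58 - 33) - 141) = (-68 - 1/(-8 + 1/1))*(25 - 141) = (-68 - 1/(-8 + 1*1))*(-116) = (-68 - 1/(-8 + 1))*(-116) = (-68 - 1/(-7))*(-116) = (-68 - 1*(-1/7))*(-116) = (-68 + 1/7)*(-116) = -475/7*(-116) = 55100/7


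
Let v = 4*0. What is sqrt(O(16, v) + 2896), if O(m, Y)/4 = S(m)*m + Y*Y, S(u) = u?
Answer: 28*sqrt(5) ≈ 62.610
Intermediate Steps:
v = 0
O(m, Y) = 4*Y**2 + 4*m**2 (O(m, Y) = 4*(m*m + Y*Y) = 4*(m**2 + Y**2) = 4*(Y**2 + m**2) = 4*Y**2 + 4*m**2)
sqrt(O(16, v) + 2896) = sqrt((4*0**2 + 4*16**2) + 2896) = sqrt((4*0 + 4*256) + 2896) = sqrt((0 + 1024) + 2896) = sqrt(1024 + 2896) = sqrt(3920) = 28*sqrt(5)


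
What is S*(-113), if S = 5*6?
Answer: -3390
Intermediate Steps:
S = 30
S*(-113) = 30*(-113) = -3390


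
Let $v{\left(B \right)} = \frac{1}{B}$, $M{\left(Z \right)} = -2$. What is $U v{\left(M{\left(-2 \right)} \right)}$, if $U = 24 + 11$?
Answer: $- \frac{35}{2} \approx -17.5$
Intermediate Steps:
$U = 35$
$U v{\left(M{\left(-2 \right)} \right)} = \frac{35}{-2} = 35 \left(- \frac{1}{2}\right) = - \frac{35}{2}$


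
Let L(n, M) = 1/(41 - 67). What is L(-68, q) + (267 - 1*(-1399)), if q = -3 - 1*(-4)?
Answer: 43315/26 ≈ 1666.0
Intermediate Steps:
q = 1 (q = -3 + 4 = 1)
L(n, M) = -1/26 (L(n, M) = 1/(-26) = -1/26)
L(-68, q) + (267 - 1*(-1399)) = -1/26 + (267 - 1*(-1399)) = -1/26 + (267 + 1399) = -1/26 + 1666 = 43315/26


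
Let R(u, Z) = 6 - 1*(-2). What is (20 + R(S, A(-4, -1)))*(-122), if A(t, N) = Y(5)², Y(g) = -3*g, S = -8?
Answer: -3416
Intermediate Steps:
A(t, N) = 225 (A(t, N) = (-3*5)² = (-15)² = 225)
R(u, Z) = 8 (R(u, Z) = 6 + 2 = 8)
(20 + R(S, A(-4, -1)))*(-122) = (20 + 8)*(-122) = 28*(-122) = -3416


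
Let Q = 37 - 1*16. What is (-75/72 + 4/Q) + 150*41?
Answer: 1033057/168 ≈ 6149.1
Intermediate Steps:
Q = 21 (Q = 37 - 16 = 21)
(-75/72 + 4/Q) + 150*41 = (-75/72 + 4/21) + 150*41 = (-75*1/72 + 4*(1/21)) + 6150 = (-25/24 + 4/21) + 6150 = -143/168 + 6150 = 1033057/168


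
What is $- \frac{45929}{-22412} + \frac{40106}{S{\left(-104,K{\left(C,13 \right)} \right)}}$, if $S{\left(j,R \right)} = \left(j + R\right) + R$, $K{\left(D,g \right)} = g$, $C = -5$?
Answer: $- \frac{34433585}{67236} \approx -512.13$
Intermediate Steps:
$S{\left(j,R \right)} = j + 2 R$ ($S{\left(j,R \right)} = \left(R + j\right) + R = j + 2 R$)
$- \frac{45929}{-22412} + \frac{40106}{S{\left(-104,K{\left(C,13 \right)} \right)}} = - \frac{45929}{-22412} + \frac{40106}{-104 + 2 \cdot 13} = \left(-45929\right) \left(- \frac{1}{22412}\right) + \frac{40106}{-104 + 26} = \frac{3533}{1724} + \frac{40106}{-78} = \frac{3533}{1724} + 40106 \left(- \frac{1}{78}\right) = \frac{3533}{1724} - \frac{20053}{39} = - \frac{34433585}{67236}$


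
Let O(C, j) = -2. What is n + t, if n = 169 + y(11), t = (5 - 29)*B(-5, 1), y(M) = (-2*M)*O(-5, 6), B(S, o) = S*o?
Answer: 333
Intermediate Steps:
y(M) = 4*M (y(M) = -2*M*(-2) = 4*M)
t = 120 (t = (5 - 29)*(-5*1) = -24*(-5) = 120)
n = 213 (n = 169 + 4*11 = 169 + 44 = 213)
n + t = 213 + 120 = 333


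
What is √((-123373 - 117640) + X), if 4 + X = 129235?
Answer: I*√111782 ≈ 334.34*I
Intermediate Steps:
X = 129231 (X = -4 + 129235 = 129231)
√((-123373 - 117640) + X) = √((-123373 - 117640) + 129231) = √(-241013 + 129231) = √(-111782) = I*√111782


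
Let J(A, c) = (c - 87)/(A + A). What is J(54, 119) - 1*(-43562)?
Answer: 1176182/27 ≈ 43562.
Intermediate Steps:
J(A, c) = (-87 + c)/(2*A) (J(A, c) = (-87 + c)/((2*A)) = (-87 + c)*(1/(2*A)) = (-87 + c)/(2*A))
J(54, 119) - 1*(-43562) = (½)*(-87 + 119)/54 - 1*(-43562) = (½)*(1/54)*32 + 43562 = 8/27 + 43562 = 1176182/27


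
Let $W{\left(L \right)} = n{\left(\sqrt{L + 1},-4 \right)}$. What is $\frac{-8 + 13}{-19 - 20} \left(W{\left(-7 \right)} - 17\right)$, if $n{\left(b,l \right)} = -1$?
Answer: $\frac{30}{13} \approx 2.3077$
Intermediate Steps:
$W{\left(L \right)} = -1$
$\frac{-8 + 13}{-19 - 20} \left(W{\left(-7 \right)} - 17\right) = \frac{-8 + 13}{-19 - 20} \left(-1 - 17\right) = \frac{5}{-39} \left(-18\right) = 5 \left(- \frac{1}{39}\right) \left(-18\right) = \left(- \frac{5}{39}\right) \left(-18\right) = \frac{30}{13}$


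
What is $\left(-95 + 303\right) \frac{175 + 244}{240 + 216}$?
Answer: $\frac{10894}{57} \approx 191.12$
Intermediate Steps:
$\left(-95 + 303\right) \frac{175 + 244}{240 + 216} = 208 \cdot \frac{419}{456} = \frac{10894}{57}$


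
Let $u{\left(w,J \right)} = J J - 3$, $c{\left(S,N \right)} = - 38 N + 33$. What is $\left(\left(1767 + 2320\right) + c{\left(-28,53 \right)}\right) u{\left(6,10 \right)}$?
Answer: $204282$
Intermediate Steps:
$c{\left(S,N \right)} = 33 - 38 N$
$u{\left(w,J \right)} = -3 + J^{2}$ ($u{\left(w,J \right)} = J^{2} - 3 = -3 + J^{2}$)
$\left(\left(1767 + 2320\right) + c{\left(-28,53 \right)}\right) u{\left(6,10 \right)} = \left(\left(1767 + 2320\right) + \left(33 - 2014\right)\right) \left(-3 + 10^{2}\right) = \left(4087 + \left(33 - 2014\right)\right) \left(-3 + 100\right) = \left(4087 - 1981\right) 97 = 2106 \cdot 97 = 204282$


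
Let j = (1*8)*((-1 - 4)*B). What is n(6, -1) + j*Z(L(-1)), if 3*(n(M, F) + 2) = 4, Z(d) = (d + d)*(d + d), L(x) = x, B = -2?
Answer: 958/3 ≈ 319.33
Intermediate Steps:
Z(d) = 4*d**2 (Z(d) = (2*d)*(2*d) = 4*d**2)
n(M, F) = -2/3 (n(M, F) = -2 + (1/3)*4 = -2 + 4/3 = -2/3)
j = 80 (j = (1*8)*((-1 - 4)*(-2)) = 8*(-5*(-2)) = 8*10 = 80)
n(6, -1) + j*Z(L(-1)) = -2/3 + 80*(4*(-1)**2) = -2/3 + 80*(4*1) = -2/3 + 80*4 = -2/3 + 320 = 958/3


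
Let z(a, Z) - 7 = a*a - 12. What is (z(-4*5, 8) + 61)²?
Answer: 207936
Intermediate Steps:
z(a, Z) = -5 + a² (z(a, Z) = 7 + (a*a - 12) = 7 + (a² - 12) = 7 + (-12 + a²) = -5 + a²)
(z(-4*5, 8) + 61)² = ((-5 + (-4*5)²) + 61)² = ((-5 + (-20)²) + 61)² = ((-5 + 400) + 61)² = (395 + 61)² = 456² = 207936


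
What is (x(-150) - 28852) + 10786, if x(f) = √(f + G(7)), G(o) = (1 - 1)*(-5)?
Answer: -18066 + 5*I*√6 ≈ -18066.0 + 12.247*I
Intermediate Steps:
G(o) = 0 (G(o) = 0*(-5) = 0)
x(f) = √f (x(f) = √(f + 0) = √f)
(x(-150) - 28852) + 10786 = (√(-150) - 28852) + 10786 = (5*I*√6 - 28852) + 10786 = (-28852 + 5*I*√6) + 10786 = -18066 + 5*I*√6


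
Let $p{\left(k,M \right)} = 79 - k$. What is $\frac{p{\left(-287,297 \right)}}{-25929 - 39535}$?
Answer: $- \frac{183}{32732} \approx -0.0055909$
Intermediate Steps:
$\frac{p{\left(-287,297 \right)}}{-25929 - 39535} = \frac{79 - -287}{-25929 - 39535} = \frac{79 + 287}{-25929 - 39535} = \frac{366}{-65464} = 366 \left(- \frac{1}{65464}\right) = - \frac{183}{32732}$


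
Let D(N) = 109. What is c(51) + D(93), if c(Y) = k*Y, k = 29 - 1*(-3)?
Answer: 1741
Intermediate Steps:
k = 32 (k = 29 + 3 = 32)
c(Y) = 32*Y
c(51) + D(93) = 32*51 + 109 = 1632 + 109 = 1741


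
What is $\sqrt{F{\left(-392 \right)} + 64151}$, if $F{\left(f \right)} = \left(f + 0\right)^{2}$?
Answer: $\sqrt{217815} \approx 466.71$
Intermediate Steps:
$F{\left(f \right)} = f^{2}$
$\sqrt{F{\left(-392 \right)} + 64151} = \sqrt{\left(-392\right)^{2} + 64151} = \sqrt{153664 + 64151} = \sqrt{217815}$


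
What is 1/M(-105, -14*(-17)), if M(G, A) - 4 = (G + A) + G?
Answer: 1/32 ≈ 0.031250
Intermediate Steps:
M(G, A) = 4 + A + 2*G (M(G, A) = 4 + ((G + A) + G) = 4 + ((A + G) + G) = 4 + (A + 2*G) = 4 + A + 2*G)
1/M(-105, -14*(-17)) = 1/(4 - 14*(-17) + 2*(-105)) = 1/(4 + 238 - 210) = 1/32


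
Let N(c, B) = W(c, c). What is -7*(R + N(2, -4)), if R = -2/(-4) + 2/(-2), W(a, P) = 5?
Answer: -63/2 ≈ -31.500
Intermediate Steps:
R = -½ (R = -2*(-¼) + 2*(-½) = ½ - 1 = -½ ≈ -0.50000)
N(c, B) = 5
-7*(R + N(2, -4)) = -7*(-½ + 5) = -7*9/2 = -63/2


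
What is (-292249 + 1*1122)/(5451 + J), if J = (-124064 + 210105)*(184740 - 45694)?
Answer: -291127/11963662337 ≈ -2.4334e-5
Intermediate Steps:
J = 11963656886 (J = 86041*139046 = 11963656886)
(-292249 + 1*1122)/(5451 + J) = (-292249 + 1*1122)/(5451 + 11963656886) = (-292249 + 1122)/11963662337 = -291127*1/11963662337 = -291127/11963662337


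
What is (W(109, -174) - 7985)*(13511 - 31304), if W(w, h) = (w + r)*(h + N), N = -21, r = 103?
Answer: 877639725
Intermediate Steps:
W(w, h) = (-21 + h)*(103 + w) (W(w, h) = (w + 103)*(h - 21) = (103 + w)*(-21 + h) = (-21 + h)*(103 + w))
(W(109, -174) - 7985)*(13511 - 31304) = ((-2163 - 21*109 + 103*(-174) - 174*109) - 7985)*(13511 - 31304) = ((-2163 - 2289 - 17922 - 18966) - 7985)*(-17793) = (-41340 - 7985)*(-17793) = -49325*(-17793) = 877639725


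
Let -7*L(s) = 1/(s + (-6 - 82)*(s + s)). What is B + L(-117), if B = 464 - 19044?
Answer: -2662978501/143325 ≈ -18580.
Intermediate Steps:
L(s) = 1/(1225*s) (L(s) = -1/(7*(s + (-6 - 82)*(s + s))) = -1/(7*(s - 176*s)) = -(-1/(175*s))/7 = -(-1)/(1225*s) = 1/(1225*s))
B = -18580
B + L(-117) = -18580 + (1/1225)/(-117) = -18580 + (1/1225)*(-1/117) = -18580 - 1/143325 = -2662978501/143325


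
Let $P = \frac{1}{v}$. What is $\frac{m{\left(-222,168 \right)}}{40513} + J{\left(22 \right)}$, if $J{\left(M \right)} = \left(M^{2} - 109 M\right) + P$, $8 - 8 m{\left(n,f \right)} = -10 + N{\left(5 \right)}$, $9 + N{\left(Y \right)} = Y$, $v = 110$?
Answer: $- \frac{1550830219}{810260} \approx -1914.0$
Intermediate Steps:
$P = \frac{1}{110} \approx 0.0090909$
$N{\left(Y \right)} = -9 + Y$
$m{\left(n,f \right)} = \frac{11}{4}$ ($m{\left(n,f \right)} = 1 - \frac{-10 + \left(-9 + 5\right)}{8} = 1 - \frac{-10 - 4}{8} = 1 - - \frac{7}{4} = 1 + \frac{7}{4} = \frac{11}{4}$)
$J{\left(M \right)} = \frac{1}{110} + M^{2} - 109 M$ ($J{\left(M \right)} = \left(M^{2} - 109 M\right) + \frac{1}{110} = \frac{1}{110} + M^{2} - 109 M$)
$\frac{m{\left(-222,168 \right)}}{40513} + J{\left(22 \right)} = \frac{11}{4 \cdot 40513} + \left(\frac{1}{110} + 22^{2} - 2398\right) = \frac{11}{4} \cdot \frac{1}{40513} + \left(\frac{1}{110} + 484 - 2398\right) = \frac{1}{14732} - \frac{210539}{110} = - \frac{1550830219}{810260}$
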